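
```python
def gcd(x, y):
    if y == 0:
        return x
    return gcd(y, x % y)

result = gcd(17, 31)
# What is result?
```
Call trace:
gcd(x=17, y=31)
  gcd(x=31, y=17)
    gcd(x=17, y=14)
      gcd(x=14, y=3)
        gcd(x=3, y=2)
          gcd(x=2, y=1)
            gcd(x=1, y=0)
            -> return 1
          -> return 1
        -> return 1
      -> return 1
    -> return 1
  -> return 1
-> return 1

Final answer: 1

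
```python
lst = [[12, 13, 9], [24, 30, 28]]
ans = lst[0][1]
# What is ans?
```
Trace:
  lst=[[12, 13, 9], [24, 30, 28]]
  lst=[[12, 13, 9], [24, 30, 28]], ans=13

Final answer: 13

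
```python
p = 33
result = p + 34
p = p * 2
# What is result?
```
Trace:
  p=33
  p=33, result=67
  p=66, result=67

Final answer: 67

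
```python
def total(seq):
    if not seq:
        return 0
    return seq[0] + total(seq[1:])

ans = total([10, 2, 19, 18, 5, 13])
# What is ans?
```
Call trace:
total(seq=[10, 2, 19, 18, 5, 13])
  total(seq=[2, 19, 18, 5, 13])
    total(seq=[19, 18, 5, 13])
      total(seq=[18, 5, 13])
        total(seq=[5, 13])
          total(seq=[13])
            total(seq=[])
            -> return 0
          -> return 13
        -> return 18
      -> return 36
    -> return 55
  -> return 57
-> return 67

Final answer: 67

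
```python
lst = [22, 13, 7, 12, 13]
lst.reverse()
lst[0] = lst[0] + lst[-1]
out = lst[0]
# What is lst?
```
Trace:
  lst=[22, 13, 7, 12, 13]
  lst=[13, 12, 7, 13, 22]
  lst=[35, 12, 7, 13, 22]
  lst=[35, 12, 7, 13, 22], out=35

Final answer: [35, 12, 7, 13, 22]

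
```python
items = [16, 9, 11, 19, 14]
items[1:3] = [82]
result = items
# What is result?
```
Trace:
  items=[16, 9, 11, 19, 14]
  items=[16, 82, 19, 14]
  items=[16, 82, 19, 14], result=[16, 82, 19, 14]

Final answer: [16, 82, 19, 14]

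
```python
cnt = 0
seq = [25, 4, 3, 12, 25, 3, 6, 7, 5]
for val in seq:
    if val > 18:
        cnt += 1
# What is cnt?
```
Trace:
  cnt=0
  cnt=1, val=25
  cnt=1, val=4
  cnt=1, val=3
  cnt=1, val=12
  cnt=2, val=25
  cnt=2, val=3
  cnt=2, val=6
  cnt=2, val=7
  cnt=2, val=5

Final answer: 2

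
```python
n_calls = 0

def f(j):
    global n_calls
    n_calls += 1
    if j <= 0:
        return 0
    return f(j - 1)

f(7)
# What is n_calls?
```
Call trace:
f(j=7)
  f(j=6)
    f(j=5)
      f(j=4)
        f(j=3)
          f(j=2)
            f(j=1)
              f(j=0)
              -> return 0
            -> return 0
          -> return 0
        -> return 0
      -> return 0
    -> return 0
  -> return 0
-> return 0

n_calls is incremented once per call. f is entered once for each j = 7, 6, 5, 4, 3, 2, 1, 0 (the j <= 0 call returns without recursing), i.e. 7 + 1 calls.
n_calls = 8

Final answer: 8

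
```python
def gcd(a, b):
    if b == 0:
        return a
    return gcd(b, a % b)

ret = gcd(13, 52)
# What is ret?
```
Call trace:
gcd(a=13, b=52)
  gcd(a=52, b=13)
    gcd(a=13, b=0)
    -> return 13
  -> return 13
-> return 13

Final answer: 13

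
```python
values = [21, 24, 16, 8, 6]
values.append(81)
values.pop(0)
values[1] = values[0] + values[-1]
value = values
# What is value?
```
Trace:
  values=[21, 24, 16, 8, 6]
  values=[21, 24, 16, 8, 6, 81]
  values=[24, 16, 8, 6, 81]
  values=[24, 105, 8, 6, 81]
  values=[24, 105, 8, 6, 81], value=[24, 105, 8, 6, 81]

Final answer: [24, 105, 8, 6, 81]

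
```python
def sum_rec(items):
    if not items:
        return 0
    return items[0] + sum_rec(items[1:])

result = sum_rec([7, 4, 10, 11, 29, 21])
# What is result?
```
Call trace:
sum_rec(items=[7, 4, 10, 11, 29, 21])
  sum_rec(items=[4, 10, 11, 29, 21])
    sum_rec(items=[10, 11, 29, 21])
      sum_rec(items=[11, 29, 21])
        sum_rec(items=[29, 21])
          sum_rec(items=[21])
            sum_rec(items=[])
            -> return 0
          -> return 21
        -> return 50
      -> return 61
    -> return 71
  -> return 75
-> return 82

Final answer: 82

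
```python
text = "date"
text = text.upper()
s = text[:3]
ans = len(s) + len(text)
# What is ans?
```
Trace:
  text='date'
  text='DATE'
  text='DATE', s='DAT'
  text='DATE', s='DAT', ans=7

Final answer: 7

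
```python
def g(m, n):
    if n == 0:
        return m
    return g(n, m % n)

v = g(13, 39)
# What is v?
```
Call trace:
g(m=13, n=39)
  g(m=39, n=13)
    g(m=13, n=0)
    -> return 13
  -> return 13
-> return 13

Final answer: 13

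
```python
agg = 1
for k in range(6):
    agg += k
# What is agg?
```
Trace:
  agg=1
  agg=1, k=0
  agg=2, k=1
  agg=4, k=2
  agg=7, k=3
  agg=11, k=4
  agg=16, k=5

Final answer: 16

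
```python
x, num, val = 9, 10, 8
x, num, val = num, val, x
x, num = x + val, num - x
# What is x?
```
Trace:
  x=9, num=10, val=8
  x=10, num=8, val=9
  x=19, num=-2, val=9

Final answer: 19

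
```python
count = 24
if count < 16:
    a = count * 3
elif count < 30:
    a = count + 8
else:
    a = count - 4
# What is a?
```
Trace:
  count=24
  count=24, a=32

Final answer: 32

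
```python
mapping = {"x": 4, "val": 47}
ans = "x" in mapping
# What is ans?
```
Trace:
  mapping={'x': 4, 'val': 47}
  mapping={'x': 4, 'val': 47}, ans=True

Final answer: True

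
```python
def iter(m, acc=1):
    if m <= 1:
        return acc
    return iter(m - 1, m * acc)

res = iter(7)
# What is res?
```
Call trace:
iter(m=7, acc=1)
  iter(m=6, acc=7)
    iter(m=5, acc=42)
      iter(m=4, acc=210)
        iter(m=3, acc=840)
          iter(m=2, acc=2520)
            iter(m=1, acc=5040)
            -> return 5040
          -> return 5040
        -> return 5040
      -> return 5040
    -> return 5040
  -> return 5040
-> return 5040

Final answer: 5040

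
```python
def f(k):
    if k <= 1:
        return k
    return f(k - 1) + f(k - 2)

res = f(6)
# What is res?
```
Call trace (a repeated sub-call is expanded the first time; later identical calls just restate its return value):
f(k=6)
  f(k=5)
    f(k=4)
      f(k=3)
        f(k=2)
          f(k=1)
          -> return 1
          f(k=0)
          -> return 0
        -> return 1
        f(k=1)
        -> return 1
      -> return 2
      f(k=2) -> return 1  (same call as traced above)
    -> return 3
    f(k=3) -> return 2  (same call as traced above)
  -> return 5
  f(k=4) -> return 3  (same call as traced above)
-> return 8

Final answer: 8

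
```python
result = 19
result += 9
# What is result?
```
Trace:
  result=19
  result=28

Final answer: 28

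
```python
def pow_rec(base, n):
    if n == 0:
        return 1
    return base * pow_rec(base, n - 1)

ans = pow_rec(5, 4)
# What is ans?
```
Call trace:
pow_rec(base=5, n=4)
  pow_rec(base=5, n=3)
    pow_rec(base=5, n=2)
      pow_rec(base=5, n=1)
        pow_rec(base=5, n=0)
        -> return 1
      -> return 5
    -> return 25
  -> return 125
-> return 625

Final answer: 625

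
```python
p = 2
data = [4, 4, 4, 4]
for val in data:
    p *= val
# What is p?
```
Trace:
  p=2
  p=8, val=4
  p=32, val=4
  p=128, val=4
  p=512, val=4

Final answer: 512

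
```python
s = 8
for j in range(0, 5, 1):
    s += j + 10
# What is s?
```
Trace:
  s=8
  s=18, j=0
  s=29, j=1
  s=41, j=2
  s=54, j=3
  s=68, j=4

Final answer: 68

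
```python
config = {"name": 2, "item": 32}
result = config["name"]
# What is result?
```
Trace:
  config={'name': 2, 'item': 32}
  config={'name': 2, 'item': 32}, result=2

Final answer: 2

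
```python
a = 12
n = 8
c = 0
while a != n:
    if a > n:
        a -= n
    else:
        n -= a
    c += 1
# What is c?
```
Trace:
  a=12
  a=12, n=8
  a=12, n=8, c=0
  a=4, n=8, c=1
  a=4, n=4, c=2

Final answer: 2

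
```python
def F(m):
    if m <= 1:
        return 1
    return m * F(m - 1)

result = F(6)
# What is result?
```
Call trace:
F(m=6)
  F(m=5)
    F(m=4)
      F(m=3)
        F(m=2)
          F(m=1)
          -> return 1
        -> return 2
      -> return 6
    -> return 24
  -> return 120
-> return 720

Final answer: 720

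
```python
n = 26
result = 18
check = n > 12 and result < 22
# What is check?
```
Trace:
  n=26
  n=26, result=18
  n=26, result=18, check=True

Final answer: True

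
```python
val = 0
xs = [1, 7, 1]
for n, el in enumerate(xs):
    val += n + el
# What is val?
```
Trace:
  val=0
  val=1, n=0, el=1
  val=9, n=1, el=7
  val=12, n=2, el=1

Final answer: 12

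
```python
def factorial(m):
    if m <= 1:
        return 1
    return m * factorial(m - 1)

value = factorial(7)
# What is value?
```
Call trace:
factorial(m=7)
  factorial(m=6)
    factorial(m=5)
      factorial(m=4)
        factorial(m=3)
          factorial(m=2)
            factorial(m=1)
            -> return 1
          -> return 2
        -> return 6
      -> return 24
    -> return 120
  -> return 720
-> return 5040

Final answer: 5040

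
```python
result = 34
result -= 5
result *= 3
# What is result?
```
Trace:
  result=34
  result=29
  result=87

Final answer: 87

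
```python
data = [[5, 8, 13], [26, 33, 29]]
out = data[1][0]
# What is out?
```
Trace:
  data=[[5, 8, 13], [26, 33, 29]]
  data=[[5, 8, 13], [26, 33, 29]], out=26

Final answer: 26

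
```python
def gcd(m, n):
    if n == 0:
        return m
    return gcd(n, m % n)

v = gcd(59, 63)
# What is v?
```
Call trace:
gcd(m=59, n=63)
  gcd(m=63, n=59)
    gcd(m=59, n=4)
      gcd(m=4, n=3)
        gcd(m=3, n=1)
          gcd(m=1, n=0)
          -> return 1
        -> return 1
      -> return 1
    -> return 1
  -> return 1
-> return 1

Final answer: 1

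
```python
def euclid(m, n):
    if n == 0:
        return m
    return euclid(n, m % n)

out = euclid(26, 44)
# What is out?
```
Call trace:
euclid(m=26, n=44)
  euclid(m=44, n=26)
    euclid(m=26, n=18)
      euclid(m=18, n=8)
        euclid(m=8, n=2)
          euclid(m=2, n=0)
          -> return 2
        -> return 2
      -> return 2
    -> return 2
  -> return 2
-> return 2

Final answer: 2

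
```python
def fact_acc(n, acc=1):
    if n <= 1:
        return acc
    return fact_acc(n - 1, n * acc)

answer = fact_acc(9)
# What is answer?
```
Call trace:
fact_acc(n=9, acc=1)
  fact_acc(n=8, acc=9)
    fact_acc(n=7, acc=72)
      fact_acc(n=6, acc=504)
        fact_acc(n=5, acc=3024)
          fact_acc(n=4, acc=15120)
            fact_acc(n=3, acc=60480)
              fact_acc(n=2, acc=181440)
                fact_acc(n=1, acc=362880)
                -> return 362880
              -> return 362880
            -> return 362880
          -> return 362880
        -> return 362880
      -> return 362880
    -> return 362880
  -> return 362880
-> return 362880

Final answer: 362880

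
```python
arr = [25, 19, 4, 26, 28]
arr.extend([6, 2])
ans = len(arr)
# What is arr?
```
Trace:
  arr=[25, 19, 4, 26, 28]
  arr=[25, 19, 4, 26, 28, 6, 2]
  arr=[25, 19, 4, 26, 28, 6, 2], ans=7

Final answer: [25, 19, 4, 26, 28, 6, 2]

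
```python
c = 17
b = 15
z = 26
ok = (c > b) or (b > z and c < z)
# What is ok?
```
Trace:
  c=17
  c=17, b=15
  c=17, b=15, z=26
  c=17, b=15, z=26, ok=True

Final answer: True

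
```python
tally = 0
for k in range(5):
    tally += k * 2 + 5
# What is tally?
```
Trace:
  tally=0
  tally=5, k=0
  tally=12, k=1
  tally=21, k=2
  tally=32, k=3
  tally=45, k=4

Final answer: 45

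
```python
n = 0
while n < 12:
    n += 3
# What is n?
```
Trace:
  n=0
  n=3
  n=6
  n=9
  n=12

Final answer: 12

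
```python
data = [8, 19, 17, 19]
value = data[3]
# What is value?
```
Trace:
  data=[8, 19, 17, 19]
  data=[8, 19, 17, 19], value=19

Final answer: 19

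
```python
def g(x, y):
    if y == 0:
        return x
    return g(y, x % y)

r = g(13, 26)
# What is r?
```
Call trace:
g(x=13, y=26)
  g(x=26, y=13)
    g(x=13, y=0)
    -> return 13
  -> return 13
-> return 13

Final answer: 13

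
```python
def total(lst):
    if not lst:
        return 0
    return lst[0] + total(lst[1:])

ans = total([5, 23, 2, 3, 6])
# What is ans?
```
Call trace:
total(lst=[5, 23, 2, 3, 6])
  total(lst=[23, 2, 3, 6])
    total(lst=[2, 3, 6])
      total(lst=[3, 6])
        total(lst=[6])
          total(lst=[])
          -> return 0
        -> return 6
      -> return 9
    -> return 11
  -> return 34
-> return 39

Final answer: 39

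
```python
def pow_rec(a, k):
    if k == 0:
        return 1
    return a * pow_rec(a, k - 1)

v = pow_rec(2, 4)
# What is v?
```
Call trace:
pow_rec(a=2, k=4)
  pow_rec(a=2, k=3)
    pow_rec(a=2, k=2)
      pow_rec(a=2, k=1)
        pow_rec(a=2, k=0)
        -> return 1
      -> return 2
    -> return 4
  -> return 8
-> return 16

Final answer: 16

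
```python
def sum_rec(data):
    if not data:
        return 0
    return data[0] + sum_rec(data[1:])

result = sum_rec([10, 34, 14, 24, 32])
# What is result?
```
Call trace:
sum_rec(data=[10, 34, 14, 24, 32])
  sum_rec(data=[34, 14, 24, 32])
    sum_rec(data=[14, 24, 32])
      sum_rec(data=[24, 32])
        sum_rec(data=[32])
          sum_rec(data=[])
          -> return 0
        -> return 32
      -> return 56
    -> return 70
  -> return 104
-> return 114

Final answer: 114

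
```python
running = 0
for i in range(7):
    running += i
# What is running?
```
Trace:
  running=0
  running=0, i=0
  running=1, i=1
  running=3, i=2
  running=6, i=3
  running=10, i=4
  running=15, i=5
  running=21, i=6

Final answer: 21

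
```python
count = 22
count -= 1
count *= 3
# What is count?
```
Trace:
  count=22
  count=21
  count=63

Final answer: 63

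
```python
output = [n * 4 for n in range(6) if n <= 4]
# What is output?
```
Trace:
  n=0
  n=1
  n=2
  n=3
  n=4
  n=5
  output=[0, 4, 8, 12, 16]

Final answer: [0, 4, 8, 12, 16]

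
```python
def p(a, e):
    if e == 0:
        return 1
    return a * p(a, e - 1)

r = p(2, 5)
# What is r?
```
Call trace:
p(a=2, e=5)
  p(a=2, e=4)
    p(a=2, e=3)
      p(a=2, e=2)
        p(a=2, e=1)
          p(a=2, e=0)
          -> return 1
        -> return 2
      -> return 4
    -> return 8
  -> return 16
-> return 32

Final answer: 32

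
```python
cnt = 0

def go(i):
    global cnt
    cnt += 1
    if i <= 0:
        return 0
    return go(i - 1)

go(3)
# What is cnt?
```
Call trace:
go(i=3)
  go(i=2)
    go(i=1)
      go(i=0)
      -> return 0
    -> return 0
  -> return 0
-> return 0

cnt is incremented once per call. go is entered once for each i = 3, 2, 1, 0 (the i <= 0 call returns without recursing), i.e. 3 + 1 calls.
cnt = 4

Final answer: 4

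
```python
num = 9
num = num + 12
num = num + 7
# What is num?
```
Trace:
  num=9
  num=21
  num=28

Final answer: 28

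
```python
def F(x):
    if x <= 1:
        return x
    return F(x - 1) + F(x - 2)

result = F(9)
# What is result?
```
Call trace (a repeated sub-call is expanded the first time; later identical calls just restate its return value):
F(x=9)
  F(x=8)
    F(x=7)
      F(x=6)
        F(x=5)
          F(x=4)
            F(x=3)
              F(x=2)
                F(x=1)
                -> return 1
                F(x=0)
                -> return 0
              -> return 1
              F(x=1)
              -> return 1
            -> return 2
            F(x=2) -> return 1  (same call as traced above)
          -> return 3
          F(x=3) -> return 2  (same call as traced above)
        -> return 5
        F(x=4) -> return 3  (same call as traced above)
      -> return 8
      F(x=5) -> return 5  (same call as traced above)
    -> return 13
    F(x=6) -> return 8  (same call as traced above)
  -> return 21
  F(x=7) -> return 13  (same call as traced above)
-> return 34

Final answer: 34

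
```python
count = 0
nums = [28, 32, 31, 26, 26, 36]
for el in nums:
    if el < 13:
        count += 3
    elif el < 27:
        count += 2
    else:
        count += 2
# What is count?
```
Trace:
  count=0
  count=2, el=28
  count=4, el=32
  count=6, el=31
  count=8, el=26
  count=10, el=26
  count=12, el=36

Final answer: 12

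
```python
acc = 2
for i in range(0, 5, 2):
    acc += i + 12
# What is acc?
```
Trace:
  acc=2
  acc=14, i=0
  acc=28, i=2
  acc=44, i=4

Final answer: 44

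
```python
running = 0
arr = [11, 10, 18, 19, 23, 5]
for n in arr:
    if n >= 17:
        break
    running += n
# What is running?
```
Trace:
  running=0
  running=11, n=11
  running=21, n=10
  running=21, n=18

Final answer: 21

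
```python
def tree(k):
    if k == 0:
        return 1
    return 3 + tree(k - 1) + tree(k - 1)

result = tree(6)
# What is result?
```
Call trace (a repeated sub-call is expanded the first time; later identical calls just restate its return value):
tree(k=6)
  tree(k=5)
    tree(k=4)
      tree(k=3)
        tree(k=2)
          tree(k=1)
            tree(k=0)
            -> return 1
            tree(k=0)
            -> return 1
          -> return 5
          tree(k=1) -> return 5  (same call as traced above)
        -> return 13
        tree(k=2) -> return 13  (same call as traced above)
      -> return 29
      tree(k=3) -> return 29  (same call as traced above)
    -> return 61
    tree(k=4) -> return 61  (same call as traced above)
  -> return 125
  tree(k=5) -> return 125  (same call as traced above)
-> return 253

Final answer: 253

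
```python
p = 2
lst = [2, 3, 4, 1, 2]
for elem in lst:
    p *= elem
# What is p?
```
Trace:
  p=2
  p=4, elem=2
  p=12, elem=3
  p=48, elem=4
  p=48, elem=1
  p=96, elem=2

Final answer: 96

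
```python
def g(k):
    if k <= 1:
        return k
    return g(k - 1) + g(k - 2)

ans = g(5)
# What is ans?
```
Call trace (a repeated sub-call is expanded the first time; later identical calls just restate its return value):
g(k=5)
  g(k=4)
    g(k=3)
      g(k=2)
        g(k=1)
        -> return 1
        g(k=0)
        -> return 0
      -> return 1
      g(k=1)
      -> return 1
    -> return 2
    g(k=2) -> return 1  (same call as traced above)
  -> return 3
  g(k=3) -> return 2  (same call as traced above)
-> return 5

Final answer: 5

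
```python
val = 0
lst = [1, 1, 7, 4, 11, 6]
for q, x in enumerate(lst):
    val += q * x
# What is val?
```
Trace:
  val=0
  val=0, q=0, x=1
  val=1, q=1, x=1
  val=15, q=2, x=7
  val=27, q=3, x=4
  val=71, q=4, x=11
  val=101, q=5, x=6

Final answer: 101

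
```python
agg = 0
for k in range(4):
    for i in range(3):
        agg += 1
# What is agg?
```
Trace:
  agg=0
  agg=1, k=0, i=0
  agg=2, k=0, i=1
  agg=3, k=0, i=2
  agg=4, k=1, i=0
  agg=5, k=1, i=1
  agg=6, k=1, i=2
  agg=7, k=2, i=0
  agg=8, k=2, i=1
  agg=9, k=2, i=2
  agg=10, k=3, i=0
  agg=11, k=3, i=1
  agg=12, k=3, i=2

Final answer: 12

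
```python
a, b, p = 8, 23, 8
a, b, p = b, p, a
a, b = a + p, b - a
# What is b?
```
Trace:
  a=8, b=23, p=8
  a=23, b=8, p=8
  a=31, b=-15, p=8

Final answer: -15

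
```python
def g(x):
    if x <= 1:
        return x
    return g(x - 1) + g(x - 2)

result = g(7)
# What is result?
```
Call trace (a repeated sub-call is expanded the first time; later identical calls just restate its return value):
g(x=7)
  g(x=6)
    g(x=5)
      g(x=4)
        g(x=3)
          g(x=2)
            g(x=1)
            -> return 1
            g(x=0)
            -> return 0
          -> return 1
          g(x=1)
          -> return 1
        -> return 2
        g(x=2) -> return 1  (same call as traced above)
      -> return 3
      g(x=3) -> return 2  (same call as traced above)
    -> return 5
    g(x=4) -> return 3  (same call as traced above)
  -> return 8
  g(x=5) -> return 5  (same call as traced above)
-> return 13

Final answer: 13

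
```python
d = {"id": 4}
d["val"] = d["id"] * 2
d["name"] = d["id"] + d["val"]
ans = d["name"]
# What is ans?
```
Trace:
  d={'id': 4}
  d={'id': 4, 'val': 8}
  d={'id': 4, 'val': 8, 'name': 12}
  d={'id': 4, 'val': 8, 'name': 12}, ans=12

Final answer: 12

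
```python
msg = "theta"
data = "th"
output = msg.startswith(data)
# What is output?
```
Trace:
  msg='theta'
  msg='theta', data='th'
  msg='theta', data='th', output=True

Final answer: True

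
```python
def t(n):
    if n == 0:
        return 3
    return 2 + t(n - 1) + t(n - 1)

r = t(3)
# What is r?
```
Call trace (a repeated sub-call is expanded the first time; later identical calls just restate its return value):
t(n=3)
  t(n=2)
    t(n=1)
      t(n=0)
      -> return 3
      t(n=0)
      -> return 3
    -> return 8
    t(n=1) -> return 8  (same call as traced above)
  -> return 18
  t(n=2) -> return 18  (same call as traced above)
-> return 38

Final answer: 38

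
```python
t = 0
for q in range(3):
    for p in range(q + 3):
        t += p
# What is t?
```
Trace:
  t=0
  t=0, q=0, p=0
  t=1, q=0, p=1
  t=3, q=0, p=2
  t=3, q=1, p=0
  t=4, q=1, p=1
  t=6, q=1, p=2
  t=9, q=1, p=3
  t=9, q=2, p=0
  t=10, q=2, p=1
  t=12, q=2, p=2
  t=15, q=2, p=3
  t=19, q=2, p=4

Final answer: 19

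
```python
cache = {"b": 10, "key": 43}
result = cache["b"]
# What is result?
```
Trace:
  cache={'b': 10, 'key': 43}
  cache={'b': 10, 'key': 43}, result=10

Final answer: 10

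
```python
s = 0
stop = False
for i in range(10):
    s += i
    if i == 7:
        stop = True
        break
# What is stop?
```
Trace:
  s=0
  s=0, stop=False
  s=0, stop=False, i=0
  s=1, stop=False, i=1
  s=3, stop=False, i=2
  s=6, stop=False, i=3
  s=10, stop=False, i=4
  s=15, stop=False, i=5
  s=21, stop=False, i=6
  s=28, stop=True, i=7

Final answer: True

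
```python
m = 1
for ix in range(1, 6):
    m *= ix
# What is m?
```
Trace:
  m=1
  m=1, ix=1
  m=2, ix=2
  m=6, ix=3
  m=24, ix=4
  m=120, ix=5

Final answer: 120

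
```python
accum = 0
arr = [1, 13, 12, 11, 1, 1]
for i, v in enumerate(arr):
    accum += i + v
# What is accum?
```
Trace:
  accum=0
  accum=1, i=0, v=1
  accum=15, i=1, v=13
  accum=29, i=2, v=12
  accum=43, i=3, v=11
  accum=48, i=4, v=1
  accum=54, i=5, v=1

Final answer: 54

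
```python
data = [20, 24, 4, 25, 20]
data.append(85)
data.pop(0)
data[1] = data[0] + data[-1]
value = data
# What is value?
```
Trace:
  data=[20, 24, 4, 25, 20]
  data=[20, 24, 4, 25, 20, 85]
  data=[24, 4, 25, 20, 85]
  data=[24, 109, 25, 20, 85]
  data=[24, 109, 25, 20, 85], value=[24, 109, 25, 20, 85]

Final answer: [24, 109, 25, 20, 85]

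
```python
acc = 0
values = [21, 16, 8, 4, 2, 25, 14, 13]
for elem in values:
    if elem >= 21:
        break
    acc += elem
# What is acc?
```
Trace:
  acc=0
  acc=0, elem=21

Final answer: 0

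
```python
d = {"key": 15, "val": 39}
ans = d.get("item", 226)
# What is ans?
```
Trace:
  d={'key': 15, 'val': 39}
  d={'key': 15, 'val': 39}, ans=226

Final answer: 226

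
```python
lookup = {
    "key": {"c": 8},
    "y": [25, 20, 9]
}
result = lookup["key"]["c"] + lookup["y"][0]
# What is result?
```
Trace:
  lookup={'key': {'c': 8}, 'y': [25, 20, 9]}
  lookup={'key': {'c': 8}, 'y': [25, 20, 9]}, result=33

Final answer: 33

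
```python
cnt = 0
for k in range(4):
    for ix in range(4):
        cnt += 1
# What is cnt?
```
Trace:
  cnt=0
  cnt=1, k=0, ix=0
  cnt=2, k=0, ix=1
  cnt=3, k=0, ix=2
  cnt=4, k=0, ix=3
  cnt=5, k=1, ix=0
  cnt=6, k=1, ix=1
  cnt=7, k=1, ix=2
  cnt=8, k=1, ix=3
  cnt=9, k=2, ix=0
  cnt=10, k=2, ix=1
  cnt=11, k=2, ix=2
  cnt=12, k=2, ix=3
  cnt=13, k=3, ix=0
  cnt=14, k=3, ix=1
  cnt=15, k=3, ix=2
  cnt=16, k=3, ix=3

Final answer: 16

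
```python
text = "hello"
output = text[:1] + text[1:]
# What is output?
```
Trace:
  text='hello'
  text='hello', output='hello'

Final answer: 'hello'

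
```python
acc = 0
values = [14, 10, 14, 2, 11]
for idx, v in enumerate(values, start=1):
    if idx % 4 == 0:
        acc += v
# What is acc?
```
Trace:
  acc=0
  acc=0, idx=1, v=14
  acc=0, idx=2, v=10
  acc=0, idx=3, v=14
  acc=2, idx=4, v=2
  acc=2, idx=5, v=11

Final answer: 2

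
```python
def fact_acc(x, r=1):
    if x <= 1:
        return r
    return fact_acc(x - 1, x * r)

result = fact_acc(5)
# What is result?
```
Call trace:
fact_acc(x=5, r=1)
  fact_acc(x=4, r=5)
    fact_acc(x=3, r=20)
      fact_acc(x=2, r=60)
        fact_acc(x=1, r=120)
        -> return 120
      -> return 120
    -> return 120
  -> return 120
-> return 120

Final answer: 120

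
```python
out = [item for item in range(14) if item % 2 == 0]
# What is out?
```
Trace:
  item=0
  item=1
  item=2
  item=3
  item=4
  item=5
  item=6
  item=7
  item=8
  item=9
  item=10
  item=11
  item=12
  item=13
  out=[0, 2, 4, 6, 8, 10, 12]

Final answer: [0, 2, 4, 6, 8, 10, 12]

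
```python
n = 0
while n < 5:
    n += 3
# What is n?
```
Trace:
  n=0
  n=3
  n=6

Final answer: 6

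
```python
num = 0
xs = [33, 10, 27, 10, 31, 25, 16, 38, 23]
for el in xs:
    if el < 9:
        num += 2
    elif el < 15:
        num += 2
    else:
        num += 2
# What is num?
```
Trace:
  num=0
  num=2, el=33
  num=4, el=10
  num=6, el=27
  num=8, el=10
  num=10, el=31
  num=12, el=25
  num=14, el=16
  num=16, el=38
  num=18, el=23

Final answer: 18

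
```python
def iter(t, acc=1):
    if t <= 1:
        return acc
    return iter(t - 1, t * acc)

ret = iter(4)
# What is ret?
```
Call trace:
iter(t=4, acc=1)
  iter(t=3, acc=4)
    iter(t=2, acc=12)
      iter(t=1, acc=24)
      -> return 24
    -> return 24
  -> return 24
-> return 24

Final answer: 24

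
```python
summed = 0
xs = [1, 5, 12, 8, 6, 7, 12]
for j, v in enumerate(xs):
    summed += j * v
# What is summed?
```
Trace:
  summed=0
  summed=0, j=0, v=1
  summed=5, j=1, v=5
  summed=29, j=2, v=12
  summed=53, j=3, v=8
  summed=77, j=4, v=6
  summed=112, j=5, v=7
  summed=184, j=6, v=12

Final answer: 184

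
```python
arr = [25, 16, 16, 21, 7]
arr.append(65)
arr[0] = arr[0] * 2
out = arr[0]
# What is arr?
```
Trace:
  arr=[25, 16, 16, 21, 7]
  arr=[25, 16, 16, 21, 7, 65]
  arr=[50, 16, 16, 21, 7, 65]
  arr=[50, 16, 16, 21, 7, 65], out=50

Final answer: [50, 16, 16, 21, 7, 65]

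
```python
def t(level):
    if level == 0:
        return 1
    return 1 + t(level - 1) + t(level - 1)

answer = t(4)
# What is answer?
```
Call trace (a repeated sub-call is expanded the first time; later identical calls just restate its return value):
t(level=4)
  t(level=3)
    t(level=2)
      t(level=1)
        t(level=0)
        -> return 1
        t(level=0)
        -> return 1
      -> return 3
      t(level=1) -> return 3  (same call as traced above)
    -> return 7
    t(level=2) -> return 7  (same call as traced above)
  -> return 15
  t(level=3) -> return 15  (same call as traced above)
-> return 31

Final answer: 31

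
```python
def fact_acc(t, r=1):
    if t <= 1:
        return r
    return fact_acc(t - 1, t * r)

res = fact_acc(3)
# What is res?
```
Call trace:
fact_acc(t=3, r=1)
  fact_acc(t=2, r=3)
    fact_acc(t=1, r=6)
    -> return 6
  -> return 6
-> return 6

Final answer: 6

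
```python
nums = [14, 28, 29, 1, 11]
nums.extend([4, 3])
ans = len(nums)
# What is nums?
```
Trace:
  nums=[14, 28, 29, 1, 11]
  nums=[14, 28, 29, 1, 11, 4, 3]
  nums=[14, 28, 29, 1, 11, 4, 3], ans=7

Final answer: [14, 28, 29, 1, 11, 4, 3]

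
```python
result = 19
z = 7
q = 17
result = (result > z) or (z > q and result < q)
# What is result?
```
Trace:
  result=19
  result=19, z=7
  result=19, z=7, q=17
  result=True, z=7, q=17

Final answer: True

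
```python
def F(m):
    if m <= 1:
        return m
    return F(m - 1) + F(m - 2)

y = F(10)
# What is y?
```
Call trace (a repeated sub-call is expanded the first time; later identical calls just restate its return value):
F(m=10)
  F(m=9)
    F(m=8)
      F(m=7)
        F(m=6)
          F(m=5)
            F(m=4)
              F(m=3)
                F(m=2)
                  F(m=1)
                  -> return 1
                  F(m=0)
                  -> return 0
                -> return 1
                F(m=1)
                -> return 1
              -> return 2
              F(m=2) -> return 1  (same call as traced above)
            -> return 3
            F(m=3) -> return 2  (same call as traced above)
          -> return 5
          F(m=4) -> return 3  (same call as traced above)
        -> return 8
        F(m=5) -> return 5  (same call as traced above)
      -> return 13
      F(m=6) -> return 8  (same call as traced above)
    -> return 21
    F(m=7) -> return 13  (same call as traced above)
  -> return 34
  F(m=8) -> return 21  (same call as traced above)
-> return 55

Final answer: 55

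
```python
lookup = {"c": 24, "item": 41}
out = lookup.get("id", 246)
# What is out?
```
Trace:
  lookup={'c': 24, 'item': 41}
  lookup={'c': 24, 'item': 41}, out=246

Final answer: 246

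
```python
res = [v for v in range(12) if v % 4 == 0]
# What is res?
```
Trace:
  v=0
  v=1
  v=2
  v=3
  v=4
  v=5
  v=6
  v=7
  v=8
  v=9
  v=10
  v=11
  res=[0, 4, 8]

Final answer: [0, 4, 8]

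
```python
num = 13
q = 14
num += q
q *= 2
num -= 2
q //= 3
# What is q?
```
Trace:
  num=13
  num=13, q=14
  num=27, q=14
  num=27, q=28
  num=25, q=28
  num=25, q=9

Final answer: 9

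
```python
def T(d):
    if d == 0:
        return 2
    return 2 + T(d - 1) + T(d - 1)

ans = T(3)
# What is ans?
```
Call trace (a repeated sub-call is expanded the first time; later identical calls just restate its return value):
T(d=3)
  T(d=2)
    T(d=1)
      T(d=0)
      -> return 2
      T(d=0)
      -> return 2
    -> return 6
    T(d=1) -> return 6  (same call as traced above)
  -> return 14
  T(d=2) -> return 14  (same call as traced above)
-> return 30

Final answer: 30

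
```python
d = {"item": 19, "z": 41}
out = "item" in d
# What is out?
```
Trace:
  d={'item': 19, 'z': 41}
  d={'item': 19, 'z': 41}, out=True

Final answer: True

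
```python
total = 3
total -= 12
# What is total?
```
Trace:
  total=3
  total=-9

Final answer: -9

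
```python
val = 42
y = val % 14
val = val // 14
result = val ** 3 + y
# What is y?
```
Trace:
  val=42
  val=42, y=0
  val=3, y=0
  val=3, y=0, result=27

Final answer: 0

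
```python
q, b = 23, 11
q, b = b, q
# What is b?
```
Trace:
  q=23, b=11
  q=11, b=23

Final answer: 23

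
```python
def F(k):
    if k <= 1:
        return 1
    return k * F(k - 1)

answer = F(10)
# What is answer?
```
Call trace:
F(k=10)
  F(k=9)
    F(k=8)
      F(k=7)
        F(k=6)
          F(k=5)
            F(k=4)
              F(k=3)
                F(k=2)
                  F(k=1)
                  -> return 1
                -> return 2
              -> return 6
            -> return 24
          -> return 120
        -> return 720
      -> return 5040
    -> return 40320
  -> return 362880
-> return 3628800

Final answer: 3628800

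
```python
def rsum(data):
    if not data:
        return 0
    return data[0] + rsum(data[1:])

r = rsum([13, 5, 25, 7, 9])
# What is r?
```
Call trace:
rsum(data=[13, 5, 25, 7, 9])
  rsum(data=[5, 25, 7, 9])
    rsum(data=[25, 7, 9])
      rsum(data=[7, 9])
        rsum(data=[9])
          rsum(data=[])
          -> return 0
        -> return 9
      -> return 16
    -> return 41
  -> return 46
-> return 59

Final answer: 59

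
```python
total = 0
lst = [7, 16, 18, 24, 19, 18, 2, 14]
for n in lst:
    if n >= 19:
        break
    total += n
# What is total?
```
Trace:
  total=0
  total=7, n=7
  total=23, n=16
  total=41, n=18
  total=41, n=24

Final answer: 41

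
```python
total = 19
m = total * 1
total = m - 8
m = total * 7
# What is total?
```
Trace:
  total=19
  total=19, m=19
  total=11, m=19
  total=11, m=77

Final answer: 11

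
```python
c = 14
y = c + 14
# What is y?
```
Trace:
  c=14
  c=14, y=28

Final answer: 28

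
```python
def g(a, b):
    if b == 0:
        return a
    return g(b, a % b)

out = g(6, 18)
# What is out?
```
Call trace:
g(a=6, b=18)
  g(a=18, b=6)
    g(a=6, b=0)
    -> return 6
  -> return 6
-> return 6

Final answer: 6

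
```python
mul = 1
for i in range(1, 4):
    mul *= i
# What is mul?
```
Trace:
  mul=1
  mul=1, i=1
  mul=2, i=2
  mul=6, i=3

Final answer: 6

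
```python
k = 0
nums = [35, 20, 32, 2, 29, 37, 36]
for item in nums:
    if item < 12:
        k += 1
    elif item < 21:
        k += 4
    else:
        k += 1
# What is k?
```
Trace:
  k=0
  k=1, item=35
  k=5, item=20
  k=6, item=32
  k=7, item=2
  k=8, item=29
  k=9, item=37
  k=10, item=36

Final answer: 10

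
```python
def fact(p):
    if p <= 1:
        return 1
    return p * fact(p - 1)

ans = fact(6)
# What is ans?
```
Call trace:
fact(p=6)
  fact(p=5)
    fact(p=4)
      fact(p=3)
        fact(p=2)
          fact(p=1)
          -> return 1
        -> return 2
      -> return 6
    -> return 24
  -> return 120
-> return 720

Final answer: 720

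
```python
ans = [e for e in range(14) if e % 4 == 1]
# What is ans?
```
Trace:
  e=0
  e=1
  e=2
  e=3
  e=4
  e=5
  e=6
  e=7
  e=8
  e=9
  e=10
  e=11
  e=12
  e=13
  ans=[1, 5, 9, 13]

Final answer: [1, 5, 9, 13]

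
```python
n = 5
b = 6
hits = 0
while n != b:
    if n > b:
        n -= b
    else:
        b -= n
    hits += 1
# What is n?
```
Trace:
  n=5
  n=5, b=6
  n=5, b=6, hits=0
  n=5, b=1, hits=1
  n=4, b=1, hits=2
  n=3, b=1, hits=3
  n=2, b=1, hits=4
  n=1, b=1, hits=5

Final answer: 1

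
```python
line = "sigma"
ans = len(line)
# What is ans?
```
Trace:
  line='sigma'
  line='sigma', ans=5

Final answer: 5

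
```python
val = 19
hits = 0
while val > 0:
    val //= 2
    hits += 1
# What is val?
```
Trace:
  val=19
  val=19, hits=0
  val=9, hits=1
  val=4, hits=2
  val=2, hits=3
  val=1, hits=4
  val=0, hits=5

Final answer: 0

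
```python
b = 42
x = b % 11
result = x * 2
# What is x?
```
Trace:
  b=42
  b=42, x=9
  b=42, x=9, result=18

Final answer: 9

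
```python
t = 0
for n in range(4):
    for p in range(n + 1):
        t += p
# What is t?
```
Trace:
  t=0
  t=0, n=0, p=0
  t=0, n=1, p=0
  t=1, n=1, p=1
  t=1, n=2, p=0
  t=2, n=2, p=1
  t=4, n=2, p=2
  t=4, n=3, p=0
  t=5, n=3, p=1
  t=7, n=3, p=2
  t=10, n=3, p=3

Final answer: 10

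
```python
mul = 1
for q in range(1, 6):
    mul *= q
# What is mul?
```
Trace:
  mul=1
  mul=1, q=1
  mul=2, q=2
  mul=6, q=3
  mul=24, q=4
  mul=120, q=5

Final answer: 120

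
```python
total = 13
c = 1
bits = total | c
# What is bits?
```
Trace:
  total=13
  total=13, c=1
  total=13, c=1, bits=13

Final answer: 13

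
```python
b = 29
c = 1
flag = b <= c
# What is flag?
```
Trace:
  b=29
  b=29, c=1
  b=29, c=1, flag=False

Final answer: False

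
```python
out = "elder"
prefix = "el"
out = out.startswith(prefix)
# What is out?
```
Trace:
  out='elder'
  out='elder', prefix='el'
  out=True, prefix='el'

Final answer: True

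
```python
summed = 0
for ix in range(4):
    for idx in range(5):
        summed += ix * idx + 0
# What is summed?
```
Trace:
  summed=0
  summed=0, ix=0, idx=0
  summed=0, ix=0, idx=1
  summed=0, ix=0, idx=2
  summed=0, ix=0, idx=3
  summed=0, ix=0, idx=4
  summed=0, ix=1, idx=0
  summed=1, ix=1, idx=1
  summed=3, ix=1, idx=2
  summed=6, ix=1, idx=3
  summed=10, ix=1, idx=4
  summed=10, ix=2, idx=0
  summed=12, ix=2, idx=1
  summed=16, ix=2, idx=2
  summed=22, ix=2, idx=3
  summed=30, ix=2, idx=4
  summed=30, ix=3, idx=0
  summed=33, ix=3, idx=1
  summed=39, ix=3, idx=2
  summed=48, ix=3, idx=3
  summed=60, ix=3, idx=4

Final answer: 60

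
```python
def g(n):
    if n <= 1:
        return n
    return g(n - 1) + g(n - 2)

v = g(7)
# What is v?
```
Call trace (a repeated sub-call is expanded the first time; later identical calls just restate its return value):
g(n=7)
  g(n=6)
    g(n=5)
      g(n=4)
        g(n=3)
          g(n=2)
            g(n=1)
            -> return 1
            g(n=0)
            -> return 0
          -> return 1
          g(n=1)
          -> return 1
        -> return 2
        g(n=2) -> return 1  (same call as traced above)
      -> return 3
      g(n=3) -> return 2  (same call as traced above)
    -> return 5
    g(n=4) -> return 3  (same call as traced above)
  -> return 8
  g(n=5) -> return 5  (same call as traced above)
-> return 13

Final answer: 13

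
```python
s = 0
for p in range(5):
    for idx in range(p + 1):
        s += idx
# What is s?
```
Trace:
  s=0
  s=0, p=0, idx=0
  s=0, p=1, idx=0
  s=1, p=1, idx=1
  s=1, p=2, idx=0
  s=2, p=2, idx=1
  s=4, p=2, idx=2
  s=4, p=3, idx=0
  s=5, p=3, idx=1
  s=7, p=3, idx=2
  s=10, p=3, idx=3
  s=10, p=4, idx=0
  s=11, p=4, idx=1
  s=13, p=4, idx=2
  s=16, p=4, idx=3
  s=20, p=4, idx=4

Final answer: 20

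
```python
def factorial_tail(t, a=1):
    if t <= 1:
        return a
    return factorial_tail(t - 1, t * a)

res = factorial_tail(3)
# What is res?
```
Call trace:
factorial_tail(t=3, a=1)
  factorial_tail(t=2, a=3)
    factorial_tail(t=1, a=6)
    -> return 6
  -> return 6
-> return 6

Final answer: 6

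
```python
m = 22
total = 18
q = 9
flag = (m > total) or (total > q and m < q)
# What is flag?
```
Trace:
  m=22
  m=22, total=18
  m=22, total=18, q=9
  m=22, total=18, q=9, flag=True

Final answer: True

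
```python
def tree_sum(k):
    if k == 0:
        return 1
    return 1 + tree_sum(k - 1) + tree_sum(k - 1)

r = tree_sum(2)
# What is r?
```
Call trace (a repeated sub-call is expanded the first time; later identical calls just restate its return value):
tree_sum(k=2)
  tree_sum(k=1)
    tree_sum(k=0)
    -> return 1
    tree_sum(k=0)
    -> return 1
  -> return 3
  tree_sum(k=1) -> return 3  (same call as traced above)
-> return 7

Final answer: 7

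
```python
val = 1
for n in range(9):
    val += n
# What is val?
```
Trace:
  val=1
  val=1, n=0
  val=2, n=1
  val=4, n=2
  val=7, n=3
  val=11, n=4
  val=16, n=5
  val=22, n=6
  val=29, n=7
  val=37, n=8

Final answer: 37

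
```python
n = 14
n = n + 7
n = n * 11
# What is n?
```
Trace:
  n=14
  n=21
  n=231

Final answer: 231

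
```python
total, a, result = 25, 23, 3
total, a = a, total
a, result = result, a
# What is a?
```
Trace:
  total=25, a=23, result=3
  total=23, a=25, result=3
  total=23, a=3, result=25

Final answer: 3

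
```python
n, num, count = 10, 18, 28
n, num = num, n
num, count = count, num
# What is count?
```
Trace:
  n=10, num=18, count=28
  n=18, num=10, count=28
  n=18, num=28, count=10

Final answer: 10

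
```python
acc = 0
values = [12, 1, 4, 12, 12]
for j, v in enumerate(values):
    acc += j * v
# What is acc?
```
Trace:
  acc=0
  acc=0, j=0, v=12
  acc=1, j=1, v=1
  acc=9, j=2, v=4
  acc=45, j=3, v=12
  acc=93, j=4, v=12

Final answer: 93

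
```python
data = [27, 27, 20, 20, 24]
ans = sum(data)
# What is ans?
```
Trace:
  data=[27, 27, 20, 20, 24]
  data=[27, 27, 20, 20, 24], ans=118

Final answer: 118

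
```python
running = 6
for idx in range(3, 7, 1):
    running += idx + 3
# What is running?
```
Trace:
  running=6
  running=12, idx=3
  running=19, idx=4
  running=27, idx=5
  running=36, idx=6

Final answer: 36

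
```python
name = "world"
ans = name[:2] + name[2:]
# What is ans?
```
Trace:
  name='world'
  name='world', ans='world'

Final answer: 'world'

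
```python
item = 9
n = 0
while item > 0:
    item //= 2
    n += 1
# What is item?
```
Trace:
  item=9
  item=9, n=0
  item=4, n=1
  item=2, n=2
  item=1, n=3
  item=0, n=4

Final answer: 0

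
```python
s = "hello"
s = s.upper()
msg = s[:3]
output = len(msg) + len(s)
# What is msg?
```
Trace:
  s='hello'
  s='HELLO'
  s='HELLO', msg='HEL'
  s='HELLO', msg='HEL', output=8

Final answer: 'HEL'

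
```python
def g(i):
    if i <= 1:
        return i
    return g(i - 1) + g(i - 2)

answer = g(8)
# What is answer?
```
Call trace (a repeated sub-call is expanded the first time; later identical calls just restate its return value):
g(i=8)
  g(i=7)
    g(i=6)
      g(i=5)
        g(i=4)
          g(i=3)
            g(i=2)
              g(i=1)
              -> return 1
              g(i=0)
              -> return 0
            -> return 1
            g(i=1)
            -> return 1
          -> return 2
          g(i=2) -> return 1  (same call as traced above)
        -> return 3
        g(i=3) -> return 2  (same call as traced above)
      -> return 5
      g(i=4) -> return 3  (same call as traced above)
    -> return 8
    g(i=5) -> return 5  (same call as traced above)
  -> return 13
  g(i=6) -> return 8  (same call as traced above)
-> return 21

Final answer: 21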